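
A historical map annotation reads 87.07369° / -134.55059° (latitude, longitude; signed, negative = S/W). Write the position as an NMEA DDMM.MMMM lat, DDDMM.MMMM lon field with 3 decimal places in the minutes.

8704.421,N / 13433.035,W

Latitude: fractional part 0.073690 → 4.42140 minutes
Longitude is negative → W; |value| = 134.550590
Lon: fractional part 0.550590 → 33.03540 minutes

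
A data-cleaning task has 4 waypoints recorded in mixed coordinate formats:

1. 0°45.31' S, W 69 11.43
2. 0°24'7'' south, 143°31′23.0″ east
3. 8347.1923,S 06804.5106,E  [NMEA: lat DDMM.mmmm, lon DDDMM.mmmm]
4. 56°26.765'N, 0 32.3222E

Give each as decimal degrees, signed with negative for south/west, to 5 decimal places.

1. -0.75517, -69.19050
2. -0.40194, 143.52306
3. -83.78654, 68.07518
4. 56.44608, 0.53870

Point 1:
  φ: 0 + 45.31/60 = 0.755167
  hemisphere S, so the sign is −
  λ: 11.43′ = 0.190500°; total 69.190500
  hemisphere W, so the sign is −
Point 2:
  Latitude: 0° + 24/60 + 7/3600 = 0 + 0.400000 + 0.001944 = 0.401944
  hemisphere S, so the sign is −
  Lon: 143 + 31/60 + 23/3600 = 143.523056
  E ⇒ keep positive
Point 3:
  φ: split at 2 digits → 83° and 47.1923′; 83 + 47.1923/60 = 83.786538
  S → negative
  λ: degrees = first 3 digits = 68, minutes = 4.5106; 68 + 4.5106/60 = 68.075177
  E ⇒ keep positive
Point 4:
  Lat: 56 + 26.765/60 = 56.446083
  N ⇒ keep positive
  λ: 0 + 32.3222/60 = 0.538703
  E → positive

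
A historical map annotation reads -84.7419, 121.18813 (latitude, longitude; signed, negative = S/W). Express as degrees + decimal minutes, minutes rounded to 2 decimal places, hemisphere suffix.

84° 44.51′ S, 121° 11.29′ E

Latitude is negative → S; |value| = 84.741900
Latitude: fractional part 0.741900 → 44.5140 minutes
Longitude: 121° + 0.188130 × 60 = 121° 11.2878′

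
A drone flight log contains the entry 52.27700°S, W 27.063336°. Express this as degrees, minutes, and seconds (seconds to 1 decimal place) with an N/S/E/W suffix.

52°16′37.2″ S, 27°03′48.0″ W

Lat: 0.277000° → 16.62000′; 0.62000 × 60 = 37.200″
Lon: 0.063336° → 3.80016′; 0.80016 × 60 = 48.010″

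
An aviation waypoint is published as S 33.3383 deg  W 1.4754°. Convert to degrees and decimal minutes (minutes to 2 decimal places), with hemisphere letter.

Latitude: 33° + 0.338300 × 60 = 33° 20.2980′
Lon: 1° + 0.475400 × 60 = 1° 28.5240′

33° 20.30′ S, 1° 28.52′ W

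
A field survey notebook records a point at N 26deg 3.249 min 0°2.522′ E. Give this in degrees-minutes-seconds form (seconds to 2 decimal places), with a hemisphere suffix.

26°03′14.94″ N, 0°02′31.32″ E

Latitude: 3.24900′ → 3′ and 0.24900 × 60 = 14.9400″
λ: fractional minutes 0.52200 × 60 = 31.3200″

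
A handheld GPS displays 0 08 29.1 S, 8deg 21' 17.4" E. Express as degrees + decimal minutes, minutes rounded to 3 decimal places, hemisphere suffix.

Lat: seconds/60 = 0.48500; minutes = 8 + 0.48500 = 8.48500
Longitude: seconds/60 = 0.29000; minutes = 21 + 0.29000 = 21.29000

0° 8.485′ S, 8° 21.290′ E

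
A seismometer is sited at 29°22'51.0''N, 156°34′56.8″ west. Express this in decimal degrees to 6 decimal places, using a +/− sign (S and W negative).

29.380833, -156.582444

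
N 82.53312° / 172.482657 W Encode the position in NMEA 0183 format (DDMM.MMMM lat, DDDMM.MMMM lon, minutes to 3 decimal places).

Latitude: minutes = (82.533120 − 82) × 60 = 31.98720
Lon: minutes = (172.482657 − 172) × 60 = 28.95942

8231.987,N / 17228.959,W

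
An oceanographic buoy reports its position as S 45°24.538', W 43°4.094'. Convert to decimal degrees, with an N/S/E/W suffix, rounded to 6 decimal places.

45.408967° S, 43.068233° W

Lat: 24.538′ = 0.408967°; total 45.4089667
Longitude: 43 + 4.094/60 = 43.0682333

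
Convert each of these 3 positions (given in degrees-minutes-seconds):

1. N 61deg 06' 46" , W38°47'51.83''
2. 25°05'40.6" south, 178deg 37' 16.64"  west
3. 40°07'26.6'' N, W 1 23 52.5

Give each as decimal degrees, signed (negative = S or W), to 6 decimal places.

Point 1:
  Latitude: 6′ + 46″ = 6.76667′; 61 + 6.76667/60 = 61.1127778
  N ⇒ keep positive
  λ: 38° + 47/60 + 51.83/3600 = 38 + 0.783333 + 0.014397 = 38.7977306
  W ⇒ negate
Point 2:
  Latitude: 25 + 5/60 + 40.6/3600 = 25.0946111
  S ⇒ negate
  λ: 37′ + 16.64″ = 37.27733′; 178 + 37.27733/60 = 178.6212889
  hemisphere W, so the sign is −
Point 3:
  Lat: 7′ + 26.6″ = 7.44333′; 40 + 7.44333/60 = 40.1240556
  N → positive
  Longitude: 1 + 23/60 + 52.5/3600 = 1.3979167
  hemisphere W, so the sign is −

1. 61.112778, -38.797731
2. -25.094611, -178.621289
3. 40.124056, -1.397917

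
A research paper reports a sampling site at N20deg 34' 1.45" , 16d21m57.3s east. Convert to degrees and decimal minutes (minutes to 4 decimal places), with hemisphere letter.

20° 34.0242′ N, 16° 21.9550′ E

φ: seconds/60 = 0.02417; minutes = 34 + 0.02417 = 34.024167
Lon: 21 + 57.3/60 = 21.955000′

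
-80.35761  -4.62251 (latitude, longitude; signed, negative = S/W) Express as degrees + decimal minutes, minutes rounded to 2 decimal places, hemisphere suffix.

Latitude is negative → S; |value| = 80.357610
φ: minutes = (80.357610 − 80) × 60 = 21.4566
Longitude is negative → W; |value| = 4.622510
Longitude: fractional part 0.622510 → 37.3506 minutes

80° 21.46′ S, 4° 37.35′ W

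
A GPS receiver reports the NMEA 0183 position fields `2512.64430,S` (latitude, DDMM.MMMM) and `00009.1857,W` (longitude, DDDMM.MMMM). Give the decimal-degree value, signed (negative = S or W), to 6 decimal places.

-25.210738, -0.153095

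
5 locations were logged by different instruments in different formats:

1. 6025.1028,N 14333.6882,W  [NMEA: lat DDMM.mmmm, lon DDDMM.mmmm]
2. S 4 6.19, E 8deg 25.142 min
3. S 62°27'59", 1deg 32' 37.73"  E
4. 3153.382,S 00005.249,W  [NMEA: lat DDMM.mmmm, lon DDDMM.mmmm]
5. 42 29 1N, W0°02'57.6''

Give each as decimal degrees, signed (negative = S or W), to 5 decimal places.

1. 60.41838, -143.56147
2. -4.10317, 8.41903
3. -62.46639, 1.54381
4. -31.88970, -0.08748
5. 42.48361, -0.04933

Point 1:
  Lat: split at 2 digits → 60° and 25.1028′; 60 + 25.1028/60 = 60.418380
  N ⇒ keep positive
  λ: split at 3 digits → 143° and 33.6882′; 143 + 33.6882/60 = 143.561470
  hemisphere W, so the sign is −
Point 2:
  Lat: 4 + 6.19/60 = 4.103167
  S → negative
  λ: 25.142′ = 0.419033°; total 8.419033
  E ⇒ keep positive
Point 3:
  Latitude: 62° + 27/60 + 59/3600 = 62 + 0.450000 + 0.016389 = 62.466389
  hemisphere S, so the sign is −
  Longitude: 32′ + 37.73″ = 32.62883′; 1 + 32.62883/60 = 1.543814
  E → positive
Point 4:
  φ: degrees = first 2 digits = 31, minutes = 53.382; 31 + 53.382/60 = 31.889700
  hemisphere S, so the sign is −
  λ: degrees = first 3 digits = 0, minutes = 5.249; 0 + 5.249/60 = 0.087483
  W ⇒ negate
Point 5:
  Latitude: 29′ + 1″ = 29.01667′; 42 + 29.01667/60 = 42.483611
  N → positive
  λ: 2′ + 57.6″ = 2.96000′; 0 + 2.96000/60 = 0.049333
  W → negative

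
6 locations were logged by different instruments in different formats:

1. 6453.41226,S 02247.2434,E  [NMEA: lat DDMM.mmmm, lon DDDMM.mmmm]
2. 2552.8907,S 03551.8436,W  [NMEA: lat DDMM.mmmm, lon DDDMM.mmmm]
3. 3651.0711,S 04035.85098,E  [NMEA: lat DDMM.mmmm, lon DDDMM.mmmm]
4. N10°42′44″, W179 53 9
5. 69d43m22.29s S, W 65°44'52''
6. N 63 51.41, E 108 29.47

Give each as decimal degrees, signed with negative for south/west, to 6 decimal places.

Point 1:
  Latitude: split at 2 digits → 64° and 53.41226′; 64 + 53.41226/60 = 64.8902043
  S ⇒ negate
  Lon: degrees = first 3 digits = 22, minutes = 47.2434; 22 + 47.2434/60 = 22.7873900
  E ⇒ keep positive
Point 2:
  Lat: degrees = first 2 digits = 25, minutes = 52.8907; 25 + 52.8907/60 = 25.8815117
  hemisphere S, so the sign is −
  Lon: degrees = first 3 digits = 35, minutes = 51.8436; 35 + 51.8436/60 = 35.8640600
  W ⇒ negate
Point 3:
  Latitude: split at 2 digits → 36° and 51.0711′; 36 + 51.0711/60 = 36.8511850
  S ⇒ negate
  Longitude: split at 3 digits → 040° and 35.85098′; 40 + 35.85098/60 = 40.5975163
  E ⇒ keep positive
Point 4:
  φ: 10 + 42/60 + 44/3600 = 10.7122222
  N → positive
  λ: 53′ + 9″ = 53.15000′; 179 + 53.15000/60 = 179.8858333
  W → negative
Point 5:
  φ: 43′ + 22.29″ = 43.37150′; 69 + 43.37150/60 = 69.7228583
  S ⇒ negate
  Longitude: 65° + 44/60 + 52/3600 = 65 + 0.733333 + 0.014444 = 65.7477778
  W → negative
Point 6:
  φ: 63 + 51.41/60 = 63.8568333
  N → positive
  Longitude: 29.47′ = 0.491167°; total 108.4911667
  E → positive

1. -64.890204, 22.787390
2. -25.881512, -35.864060
3. -36.851185, 40.597516
4. 10.712222, -179.885833
5. -69.722858, -65.747778
6. 63.856833, 108.491167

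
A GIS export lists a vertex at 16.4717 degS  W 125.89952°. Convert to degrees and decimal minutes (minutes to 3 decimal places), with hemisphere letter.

16° 28.302′ S, 125° 53.971′ W

Latitude: minutes = (16.471700 − 16) × 60 = 28.30200
λ: 125° + 0.899520 × 60 = 125° 53.97120′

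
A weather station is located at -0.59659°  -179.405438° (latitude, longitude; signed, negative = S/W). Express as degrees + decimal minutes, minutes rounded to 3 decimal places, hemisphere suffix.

Latitude is negative → S; |value| = 0.596590
Lat: 0° + 0.596590 × 60 = 0° 35.79540′
Longitude is negative → W; |value| = 179.405438
Lon: 179° + 0.405438 × 60 = 179° 24.32628′

0° 35.795′ S, 179° 24.326′ W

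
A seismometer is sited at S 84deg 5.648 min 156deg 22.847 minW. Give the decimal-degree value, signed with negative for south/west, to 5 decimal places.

-84.09413, -156.38078

Lat: 5.648′ = 0.094133°; total 84.094133
S → negative
λ: 156 + 22.847/60 = 156.380783
W → negative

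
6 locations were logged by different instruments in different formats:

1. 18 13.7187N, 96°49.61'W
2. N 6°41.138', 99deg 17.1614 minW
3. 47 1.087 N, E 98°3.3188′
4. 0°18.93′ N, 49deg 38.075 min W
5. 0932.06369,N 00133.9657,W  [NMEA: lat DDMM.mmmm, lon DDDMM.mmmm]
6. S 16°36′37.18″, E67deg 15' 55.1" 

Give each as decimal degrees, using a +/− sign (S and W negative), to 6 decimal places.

1. 18.228645, -96.826833
2. 6.685633, -99.286023
3. 47.018117, 98.055313
4. 0.315500, -49.634583
5. 9.534395, -1.566095
6. -16.610328, 67.265306

Point 1:
  Latitude: 13.7187′ = 0.228645°; total 18.2286450
  N → positive
  λ: 96 + 49.61/60 = 96.8268333
  hemisphere W, so the sign is −
Point 2:
  Latitude: 6 + 41.138/60 = 6.6856333
  N ⇒ keep positive
  Longitude: 17.1614′ = 0.286023°; total 99.2860233
  W ⇒ negate
Point 3:
  φ: 47 + 1.087/60 = 47.0181167
  N ⇒ keep positive
  Lon: 98 + 3.3188/60 = 98.0553133
  E ⇒ keep positive
Point 4:
  Latitude: 18.93′ = 0.315500°; total 0.3155000
  N → positive
  Longitude: 49 + 38.075/60 = 49.6345833
  W ⇒ negate
Point 5:
  φ: split at 2 digits → 09° and 32.06369′; 9 + 32.06369/60 = 9.5343948
  N ⇒ keep positive
  Longitude: split at 3 digits → 001° and 33.9657′; 1 + 33.9657/60 = 1.5660950
  hemisphere W, so the sign is −
Point 6:
  Latitude: 16 + 36/60 + 37.18/3600 = 16.6103278
  S → negative
  Lon: 15′ + 55.1″ = 15.91833′; 67 + 15.91833/60 = 67.2653056
  E ⇒ keep positive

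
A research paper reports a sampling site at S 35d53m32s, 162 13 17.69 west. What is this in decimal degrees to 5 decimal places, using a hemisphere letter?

35.89222° S, 162.22158° W

φ: 35 + 53/60 + 32/3600 = 35.892222
λ: 13′ + 17.69″ = 13.29483′; 162 + 13.29483/60 = 162.221581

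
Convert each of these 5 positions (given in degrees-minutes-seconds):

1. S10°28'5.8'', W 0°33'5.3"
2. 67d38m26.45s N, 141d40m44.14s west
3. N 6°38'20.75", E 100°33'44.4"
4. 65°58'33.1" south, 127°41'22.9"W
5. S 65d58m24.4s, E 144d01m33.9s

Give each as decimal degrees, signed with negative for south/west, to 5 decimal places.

1. -10.46828, -0.55147
2. 67.64068, -141.67893
3. 6.63910, 100.56233
4. -65.97586, -127.68969
5. -65.97344, 144.02608

Point 1:
  φ: 10° + 28/60 + 5.8/3600 = 10 + 0.466667 + 0.001611 = 10.468278
  hemisphere S, so the sign is −
  Lon: 33′ + 5.3″ = 33.08833′; 0 + 33.08833/60 = 0.551472
  W → negative
Point 2:
  φ: 67 + 38/60 + 26.45/3600 = 67.640681
  N → positive
  Longitude: 141° + 40/60 + 44.14/3600 = 141 + 0.666667 + 0.012261 = 141.678928
  W → negative
Point 3:
  φ: 38′ + 20.75″ = 38.34583′; 6 + 38.34583/60 = 6.639097
  N → positive
  Lon: 100 + 33/60 + 44.4/3600 = 100.562333
  E ⇒ keep positive
Point 4:
  Lat: 65 + 58/60 + 33.1/3600 = 65.975861
  S ⇒ negate
  λ: 127 + 41/60 + 22.9/3600 = 127.689694
  hemisphere W, so the sign is −
Point 5:
  φ: 65 + 58/60 + 24.4/3600 = 65.973444
  S → negative
  Lon: 1′ + 33.9″ = 1.56500′; 144 + 1.56500/60 = 144.026083
  E ⇒ keep positive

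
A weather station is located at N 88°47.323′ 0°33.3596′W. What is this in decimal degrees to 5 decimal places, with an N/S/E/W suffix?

88.78872° N, 0.55599° W

Latitude: 47.323′ = 0.788717°; total 88.788717
Longitude: 0 + 33.3596/60 = 0.555993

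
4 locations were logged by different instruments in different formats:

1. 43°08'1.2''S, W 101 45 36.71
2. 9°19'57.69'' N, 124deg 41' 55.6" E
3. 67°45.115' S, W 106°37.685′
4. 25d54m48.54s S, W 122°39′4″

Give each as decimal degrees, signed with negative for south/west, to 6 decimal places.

1. -43.133667, -101.760197
2. 9.332692, 124.698778
3. -67.751917, -106.628083
4. -25.913483, -122.651111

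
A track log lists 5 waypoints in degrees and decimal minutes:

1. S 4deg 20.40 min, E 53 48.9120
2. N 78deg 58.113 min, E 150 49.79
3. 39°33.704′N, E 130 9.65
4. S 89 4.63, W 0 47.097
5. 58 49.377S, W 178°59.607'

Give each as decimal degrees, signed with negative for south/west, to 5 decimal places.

Point 1:
  Latitude: 4 + 20.4/60 = 4.340000
  S ⇒ negate
  Longitude: 53 + 48.912/60 = 53.815200
  E ⇒ keep positive
Point 2:
  φ: 58.113′ = 0.968550°; total 78.968550
  N ⇒ keep positive
  Lon: 150 + 49.79/60 = 150.829833
  E ⇒ keep positive
Point 3:
  Lat: 33.704′ = 0.561733°; total 39.561733
  N ⇒ keep positive
  Lon: 130 + 9.65/60 = 130.160833
  E ⇒ keep positive
Point 4:
  Lat: 4.63′ = 0.077167°; total 89.077167
  S ⇒ negate
  Lon: 0 + 47.097/60 = 0.784950
  W → negative
Point 5:
  Lat: 58 + 49.377/60 = 58.822950
  hemisphere S, so the sign is −
  Longitude: 59.607′ = 0.993450°; total 178.993450
  W → negative

1. -4.34000, 53.81520
2. 78.96855, 150.82983
3. 39.56173, 130.16083
4. -89.07717, -0.78495
5. -58.82295, -178.99345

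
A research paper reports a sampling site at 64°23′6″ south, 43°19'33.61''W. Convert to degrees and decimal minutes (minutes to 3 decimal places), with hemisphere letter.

64° 23.100′ S, 43° 19.560′ W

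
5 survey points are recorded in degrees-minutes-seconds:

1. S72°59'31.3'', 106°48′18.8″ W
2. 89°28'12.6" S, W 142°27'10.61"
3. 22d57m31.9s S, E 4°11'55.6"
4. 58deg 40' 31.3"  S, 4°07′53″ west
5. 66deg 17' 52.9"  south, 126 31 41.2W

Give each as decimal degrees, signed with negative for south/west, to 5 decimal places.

Point 1:
  Lat: 72 + 59/60 + 31.3/3600 = 72.992028
  hemisphere S, so the sign is −
  Lon: 106° + 48/60 + 18.8/3600 = 106 + 0.800000 + 0.005222 = 106.805222
  W ⇒ negate
Point 2:
  Lat: 89 + 28/60 + 12.6/3600 = 89.470167
  S ⇒ negate
  λ: 142 + 27/60 + 10.61/3600 = 142.452947
  W ⇒ negate
Point 3:
  Latitude: 22° + 57/60 + 31.9/3600 = 22 + 0.950000 + 0.008861 = 22.958861
  hemisphere S, so the sign is −
  Lon: 4° + 11/60 + 55.6/3600 = 4 + 0.183333 + 0.015444 = 4.198778
  E → positive
Point 4:
  Lat: 58° + 40/60 + 31.3/3600 = 58 + 0.666667 + 0.008694 = 58.675361
  S ⇒ negate
  λ: 4° + 7/60 + 53/3600 = 4 + 0.116667 + 0.014722 = 4.131389
  hemisphere W, so the sign is −
Point 5:
  φ: 66° + 17/60 + 52.9/3600 = 66 + 0.283333 + 0.014694 = 66.298028
  hemisphere S, so the sign is −
  Lon: 31′ + 41.2″ = 31.68667′; 126 + 31.68667/60 = 126.528111
  hemisphere W, so the sign is −

1. -72.99203, -106.80522
2. -89.47017, -142.45295
3. -22.95886, 4.19878
4. -58.67536, -4.13139
5. -66.29803, -126.52811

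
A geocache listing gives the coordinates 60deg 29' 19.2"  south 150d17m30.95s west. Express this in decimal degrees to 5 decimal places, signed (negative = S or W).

φ: 29′ + 19.2″ = 29.32000′; 60 + 29.32000/60 = 60.488667
S → negative
Longitude: 150° + 17/60 + 30.95/3600 = 150 + 0.283333 + 0.008597 = 150.291931
W ⇒ negate

-60.48867, -150.29193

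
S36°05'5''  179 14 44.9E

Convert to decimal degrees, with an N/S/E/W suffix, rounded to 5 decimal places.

36.08472° S, 179.24581° E

Lat: 5′ + 5″ = 5.08333′; 36 + 5.08333/60 = 36.084722
Lon: 14′ + 44.9″ = 14.74833′; 179 + 14.74833/60 = 179.245806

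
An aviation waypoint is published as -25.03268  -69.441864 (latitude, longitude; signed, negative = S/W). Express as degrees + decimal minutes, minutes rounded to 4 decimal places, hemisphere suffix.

25° 1.9608′ S, 69° 26.5118′ W

Latitude is negative → S; |value| = 25.032680
Latitude: minutes = (25.032680 − 25) × 60 = 1.960800
Longitude is negative → W; |value| = 69.441864
λ: minutes = (69.441864 − 69) × 60 = 26.511840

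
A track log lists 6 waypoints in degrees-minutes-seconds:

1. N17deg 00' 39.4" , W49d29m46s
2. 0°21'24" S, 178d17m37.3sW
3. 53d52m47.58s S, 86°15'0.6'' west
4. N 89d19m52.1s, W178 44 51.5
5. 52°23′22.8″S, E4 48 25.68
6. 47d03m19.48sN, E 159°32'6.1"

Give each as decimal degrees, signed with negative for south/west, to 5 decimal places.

1. 17.01094, -49.49611
2. -0.35667, -178.29369
3. -53.87988, -86.25017
4. 89.33114, -178.74764
5. -52.38967, 4.80713
6. 47.05541, 159.53503

Point 1:
  φ: 17 + 0/60 + 39.4/3600 = 17.010944
  N ⇒ keep positive
  λ: 29′ + 46″ = 29.76667′; 49 + 29.76667/60 = 49.496111
  W → negative
Point 2:
  Lat: 0° + 21/60 + 24/3600 = 0 + 0.350000 + 0.006667 = 0.356667
  S → negative
  λ: 178 + 17/60 + 37.3/3600 = 178.293694
  W ⇒ negate
Point 3:
  Latitude: 53° + 52/60 + 47.58/3600 = 53 + 0.866667 + 0.013217 = 53.879883
  S → negative
  Lon: 86° + 15/60 + 0.6/3600 = 86 + 0.250000 + 0.000167 = 86.250167
  hemisphere W, so the sign is −
Point 4:
  Lat: 89 + 19/60 + 52.1/3600 = 89.331139
  N → positive
  Lon: 178 + 44/60 + 51.5/3600 = 178.747639
  hemisphere W, so the sign is −
Point 5:
  Lat: 23′ + 22.8″ = 23.38000′; 52 + 23.38000/60 = 52.389667
  hemisphere S, so the sign is −
  Longitude: 4° + 48/60 + 25.68/3600 = 4 + 0.800000 + 0.007133 = 4.807133
  E → positive
Point 6:
  Lat: 47 + 3/60 + 19.48/3600 = 47.055411
  N → positive
  Lon: 32′ + 6.1″ = 32.10167′; 159 + 32.10167/60 = 159.535028
  E → positive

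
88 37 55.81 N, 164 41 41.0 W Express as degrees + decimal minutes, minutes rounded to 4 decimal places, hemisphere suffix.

Latitude: 37 + 55.81/60 = 37.930167′
Lon: seconds/60 = 0.68333; minutes = 41 + 0.68333 = 41.683333

88° 37.9302′ N, 164° 41.6833′ W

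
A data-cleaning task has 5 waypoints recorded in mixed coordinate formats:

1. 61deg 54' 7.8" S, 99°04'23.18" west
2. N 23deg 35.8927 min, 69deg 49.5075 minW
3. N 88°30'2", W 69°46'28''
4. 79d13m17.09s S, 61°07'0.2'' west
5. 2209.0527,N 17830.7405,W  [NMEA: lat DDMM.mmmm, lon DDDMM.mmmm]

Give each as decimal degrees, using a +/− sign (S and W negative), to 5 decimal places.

1. -61.90217, -99.07311
2. 23.59821, -69.82513
3. 88.50056, -69.77444
4. -79.22141, -61.11672
5. 22.15088, -178.51234

Point 1:
  Lat: 61° + 54/60 + 7.8/3600 = 61 + 0.900000 + 0.002167 = 61.902167
  S → negative
  Longitude: 99 + 4/60 + 23.18/3600 = 99.073106
  W → negative
Point 2:
  Latitude: 23 + 35.8927/60 = 23.598212
  N ⇒ keep positive
  Lon: 69 + 49.5075/60 = 69.825125
  W → negative
Point 3:
  Latitude: 30′ + 2″ = 30.03333′; 88 + 30.03333/60 = 88.500556
  N ⇒ keep positive
  λ: 69° + 46/60 + 28/3600 = 69 + 0.766667 + 0.007778 = 69.774444
  hemisphere W, so the sign is −
Point 4:
  Lat: 79 + 13/60 + 17.09/3600 = 79.221414
  S ⇒ negate
  Lon: 61 + 7/60 + 0.2/3600 = 61.116722
  hemisphere W, so the sign is −
Point 5:
  Lat: degrees = first 2 digits = 22, minutes = 9.0527; 22 + 9.0527/60 = 22.150878
  N → positive
  Longitude: degrees = first 3 digits = 178, minutes = 30.7405; 178 + 30.7405/60 = 178.512342
  W ⇒ negate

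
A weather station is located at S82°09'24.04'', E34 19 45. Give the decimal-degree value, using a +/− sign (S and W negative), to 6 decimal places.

-82.156678, 34.329167

φ: 82° + 9/60 + 24.04/3600 = 82 + 0.150000 + 0.006678 = 82.1566778
S → negative
Lon: 19′ + 45″ = 19.75000′; 34 + 19.75000/60 = 34.3291667
E → positive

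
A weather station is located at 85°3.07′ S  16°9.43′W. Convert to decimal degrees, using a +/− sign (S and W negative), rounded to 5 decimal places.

-85.05117, -16.15717

Lat: 3.07′ = 0.051167°; total 85.051167
S → negative
λ: 16 + 9.43/60 = 16.157167
W ⇒ negate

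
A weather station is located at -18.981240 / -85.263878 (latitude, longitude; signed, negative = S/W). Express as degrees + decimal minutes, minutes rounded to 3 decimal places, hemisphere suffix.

18° 58.874′ S, 85° 15.833′ W

Latitude is negative → S; |value| = 18.981240
Lat: minutes = (18.981240 − 18) × 60 = 58.87440
Longitude is negative → W; |value| = 85.263878
λ: fractional part 0.263878 → 15.83268 minutes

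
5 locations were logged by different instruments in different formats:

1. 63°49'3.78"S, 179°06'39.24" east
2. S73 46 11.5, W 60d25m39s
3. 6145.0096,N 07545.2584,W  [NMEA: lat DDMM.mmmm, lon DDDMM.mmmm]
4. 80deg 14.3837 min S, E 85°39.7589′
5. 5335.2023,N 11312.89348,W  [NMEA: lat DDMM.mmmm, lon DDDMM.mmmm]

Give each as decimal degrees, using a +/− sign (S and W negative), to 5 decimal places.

1. -63.81772, 179.11090
2. -73.76986, -60.42750
3. 61.75016, -75.75431
4. -80.23973, 85.66265
5. 53.58671, -113.21489

Point 1:
  Lat: 63° + 49/60 + 3.78/3600 = 63 + 0.816667 + 0.001050 = 63.817717
  hemisphere S, so the sign is −
  Longitude: 179 + 6/60 + 39.24/3600 = 179.110900
  E → positive
Point 2:
  Lat: 73° + 46/60 + 11.5/3600 = 73 + 0.766667 + 0.003194 = 73.769861
  hemisphere S, so the sign is −
  Longitude: 60° + 25/60 + 39/3600 = 60 + 0.416667 + 0.010833 = 60.427500
  hemisphere W, so the sign is −
Point 3:
  Lat: split at 2 digits → 61° and 45.0096′; 61 + 45.0096/60 = 61.750160
  N → positive
  λ: split at 3 digits → 075° and 45.2584′; 75 + 45.2584/60 = 75.754307
  hemisphere W, so the sign is −
Point 4:
  φ: 80 + 14.3837/60 = 80.239728
  S ⇒ negate
  λ: 39.7589′ = 0.662648°; total 85.662648
  E → positive
Point 5:
  φ: split at 2 digits → 53° and 35.2023′; 53 + 35.2023/60 = 53.586705
  N → positive
  Longitude: split at 3 digits → 113° and 12.89348′; 113 + 12.89348/60 = 113.214891
  hemisphere W, so the sign is −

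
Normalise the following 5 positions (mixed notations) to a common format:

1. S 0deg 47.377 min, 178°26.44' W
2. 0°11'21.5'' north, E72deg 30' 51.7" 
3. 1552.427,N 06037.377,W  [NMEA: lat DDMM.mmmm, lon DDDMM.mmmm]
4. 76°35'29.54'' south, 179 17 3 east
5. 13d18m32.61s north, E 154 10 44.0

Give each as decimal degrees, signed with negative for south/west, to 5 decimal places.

1. -0.78962, -178.44067
2. 0.18931, 72.51436
3. 15.87378, -60.62295
4. -76.59154, 179.28417
5. 13.30906, 154.17889

Point 1:
  Lat: 47.377′ = 0.789617°; total 0.789617
  hemisphere S, so the sign is −
  Longitude: 178 + 26.44/60 = 178.440667
  W ⇒ negate
Point 2:
  φ: 11′ + 21.5″ = 11.35833′; 0 + 11.35833/60 = 0.189306
  N ⇒ keep positive
  Lon: 72 + 30/60 + 51.7/3600 = 72.514361
  E → positive
Point 3:
  Lat: split at 2 digits → 15° and 52.427′; 15 + 52.427/60 = 15.873783
  N → positive
  Lon: split at 3 digits → 060° and 37.377′; 60 + 37.377/60 = 60.622950
  W → negative
Point 4:
  Lat: 35′ + 29.54″ = 35.49233′; 76 + 35.49233/60 = 76.591539
  S → negative
  λ: 179° + 17/60 + 3/3600 = 179 + 0.283333 + 0.000833 = 179.284167
  E → positive
Point 5:
  Lat: 13 + 18/60 + 32.61/3600 = 13.309058
  N ⇒ keep positive
  Longitude: 154° + 10/60 + 44/3600 = 154 + 0.166667 + 0.012222 = 154.178889
  E ⇒ keep positive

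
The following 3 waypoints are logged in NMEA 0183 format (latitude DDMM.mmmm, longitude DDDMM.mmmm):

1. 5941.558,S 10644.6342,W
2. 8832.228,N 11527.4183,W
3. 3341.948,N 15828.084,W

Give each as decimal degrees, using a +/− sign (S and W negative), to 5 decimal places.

1. -59.69263, -106.74390
2. 88.53713, -115.45697
3. 33.69913, -158.46807

Point 1:
  φ: degrees = first 2 digits = 59, minutes = 41.558; 59 + 41.558/60 = 59.692633
  S ⇒ negate
  Longitude: degrees = first 3 digits = 106, minutes = 44.6342; 106 + 44.6342/60 = 106.743903
  hemisphere W, so the sign is −
Point 2:
  φ: split at 2 digits → 88° and 32.228′; 88 + 32.228/60 = 88.537133
  N ⇒ keep positive
  Lon: split at 3 digits → 115° and 27.4183′; 115 + 27.4183/60 = 115.456972
  W → negative
Point 3:
  Lat: degrees = first 2 digits = 33, minutes = 41.948; 33 + 41.948/60 = 33.699133
  N → positive
  Lon: split at 3 digits → 158° and 28.084′; 158 + 28.084/60 = 158.468067
  hemisphere W, so the sign is −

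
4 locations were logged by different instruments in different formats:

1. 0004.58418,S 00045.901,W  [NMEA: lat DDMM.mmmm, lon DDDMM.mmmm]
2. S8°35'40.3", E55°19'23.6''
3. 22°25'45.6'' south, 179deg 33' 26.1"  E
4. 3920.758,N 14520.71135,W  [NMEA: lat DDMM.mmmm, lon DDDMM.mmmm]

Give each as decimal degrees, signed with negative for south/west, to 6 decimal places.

1. -0.076403, -0.765017
2. -8.594528, 55.323222
3. -22.429333, 179.557250
4. 39.345967, -145.345189

Point 1:
  φ: split at 2 digits → 00° and 4.58418′; 0 + 4.58418/60 = 0.0764030
  hemisphere S, so the sign is −
  λ: split at 3 digits → 000° and 45.901′; 0 + 45.901/60 = 0.7650167
  W → negative
Point 2:
  φ: 8° + 35/60 + 40.3/3600 = 8 + 0.583333 + 0.011194 = 8.5945278
  S ⇒ negate
  Lon: 19′ + 23.6″ = 19.39333′; 55 + 19.39333/60 = 55.3232222
  E ⇒ keep positive
Point 3:
  φ: 22 + 25/60 + 45.6/3600 = 22.4293333
  S ⇒ negate
  Longitude: 179° + 33/60 + 26.1/3600 = 179 + 0.550000 + 0.007250 = 179.5572500
  E → positive
Point 4:
  φ: split at 2 digits → 39° and 20.758′; 39 + 20.758/60 = 39.3459667
  N ⇒ keep positive
  Lon: degrees = first 3 digits = 145, minutes = 20.71135; 145 + 20.71135/60 = 145.3451892
  W → negative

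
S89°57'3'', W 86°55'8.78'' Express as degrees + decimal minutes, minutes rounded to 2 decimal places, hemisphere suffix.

89° 57.05′ S, 86° 55.15′ W

Lat: seconds/60 = 0.05000; minutes = 57 + 0.05000 = 57.0500
λ: 55 + 8.78/60 = 55.1463′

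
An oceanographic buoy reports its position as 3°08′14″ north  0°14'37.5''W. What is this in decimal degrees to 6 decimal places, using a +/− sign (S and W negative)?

3.137222, -0.243750

Latitude: 3° + 8/60 + 14/3600 = 3 + 0.133333 + 0.003889 = 3.1372222
N ⇒ keep positive
Lon: 0° + 14/60 + 37.5/3600 = 0 + 0.233333 + 0.010417 = 0.2437500
W ⇒ negate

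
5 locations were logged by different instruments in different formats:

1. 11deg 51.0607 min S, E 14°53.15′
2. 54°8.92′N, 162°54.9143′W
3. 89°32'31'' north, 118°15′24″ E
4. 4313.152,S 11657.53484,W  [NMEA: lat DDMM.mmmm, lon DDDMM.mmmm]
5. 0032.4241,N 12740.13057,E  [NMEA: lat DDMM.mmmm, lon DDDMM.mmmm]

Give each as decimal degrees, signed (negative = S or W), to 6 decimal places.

1. -11.851012, 14.885833
2. 54.148667, -162.915238
3. 89.541944, 118.256667
4. -43.219200, -116.958914
5. 0.540402, 127.668843

Point 1:
  φ: 11 + 51.0607/60 = 11.8510117
  S → negative
  λ: 53.15′ = 0.885833°; total 14.8858333
  E ⇒ keep positive
Point 2:
  Latitude: 8.92′ = 0.148667°; total 54.1486667
  N → positive
  λ: 162 + 54.9143/60 = 162.9152383
  hemisphere W, so the sign is −
Point 3:
  φ: 89° + 32/60 + 31/3600 = 89 + 0.533333 + 0.008611 = 89.5419444
  N → positive
  Longitude: 118° + 15/60 + 24/3600 = 118 + 0.250000 + 0.006667 = 118.2566667
  E ⇒ keep positive
Point 4:
  φ: degrees = first 2 digits = 43, minutes = 13.152; 43 + 13.152/60 = 43.2192000
  hemisphere S, so the sign is −
  Longitude: split at 3 digits → 116° and 57.53484′; 116 + 57.53484/60 = 116.9589140
  W ⇒ negate
Point 5:
  φ: split at 2 digits → 00° and 32.4241′; 0 + 32.4241/60 = 0.5404017
  N ⇒ keep positive
  Longitude: split at 3 digits → 127° and 40.13057′; 127 + 40.13057/60 = 127.6688428
  E ⇒ keep positive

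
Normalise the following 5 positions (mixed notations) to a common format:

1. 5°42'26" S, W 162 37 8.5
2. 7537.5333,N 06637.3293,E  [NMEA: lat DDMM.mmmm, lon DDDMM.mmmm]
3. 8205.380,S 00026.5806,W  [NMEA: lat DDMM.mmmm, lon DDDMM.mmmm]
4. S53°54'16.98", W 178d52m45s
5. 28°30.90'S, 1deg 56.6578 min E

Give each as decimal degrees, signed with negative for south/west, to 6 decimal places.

1. -5.707222, -162.619028
2. 75.625555, 66.622155
3. -82.089667, -0.443010
4. -53.904717, -178.879167
5. -28.515000, 1.944297

Point 1:
  Latitude: 5 + 42/60 + 26/3600 = 5.7072222
  S ⇒ negate
  Lon: 162° + 37/60 + 8.5/3600 = 162 + 0.616667 + 0.002361 = 162.6190278
  W ⇒ negate
Point 2:
  φ: split at 2 digits → 75° and 37.5333′; 75 + 37.5333/60 = 75.6255550
  N → positive
  Lon: split at 3 digits → 066° and 37.3293′; 66 + 37.3293/60 = 66.6221550
  E ⇒ keep positive
Point 3:
  φ: split at 2 digits → 82° and 5.38′; 82 + 5.38/60 = 82.0896667
  S ⇒ negate
  λ: split at 3 digits → 000° and 26.5806′; 0 + 26.5806/60 = 0.4430100
  hemisphere W, so the sign is −
Point 4:
  φ: 53° + 54/60 + 16.98/3600 = 53 + 0.900000 + 0.004717 = 53.9047167
  S → negative
  Lon: 52′ + 45″ = 52.75000′; 178 + 52.75000/60 = 178.8791667
  W → negative
Point 5:
  Lat: 30.9′ = 0.515000°; total 28.5150000
  hemisphere S, so the sign is −
  Longitude: 1 + 56.6578/60 = 1.9442967
  E ⇒ keep positive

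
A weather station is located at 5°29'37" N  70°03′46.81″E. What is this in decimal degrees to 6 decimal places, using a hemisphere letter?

Lat: 5 + 29/60 + 37/3600 = 5.4936111
Longitude: 3′ + 46.81″ = 3.78017′; 70 + 3.78017/60 = 70.0630028

5.493611° N, 70.063003° E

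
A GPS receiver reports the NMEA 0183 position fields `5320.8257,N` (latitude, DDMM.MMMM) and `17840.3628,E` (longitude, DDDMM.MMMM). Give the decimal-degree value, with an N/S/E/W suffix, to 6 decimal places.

53.347095° N, 178.672713° E

φ: degrees = first 2 digits = 53, minutes = 20.8257; 53 + 20.8257/60 = 53.3470950
Lon: degrees = first 3 digits = 178, minutes = 40.3628; 178 + 40.3628/60 = 178.6727133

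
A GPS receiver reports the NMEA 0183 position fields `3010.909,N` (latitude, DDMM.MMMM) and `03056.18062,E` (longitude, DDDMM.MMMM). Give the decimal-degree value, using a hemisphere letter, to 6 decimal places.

30.181817° N, 30.936344° E

φ: degrees = first 2 digits = 30, minutes = 10.909; 30 + 10.909/60 = 30.1818167
Lon: degrees = first 3 digits = 30, minutes = 56.18062; 30 + 56.18062/60 = 30.9363437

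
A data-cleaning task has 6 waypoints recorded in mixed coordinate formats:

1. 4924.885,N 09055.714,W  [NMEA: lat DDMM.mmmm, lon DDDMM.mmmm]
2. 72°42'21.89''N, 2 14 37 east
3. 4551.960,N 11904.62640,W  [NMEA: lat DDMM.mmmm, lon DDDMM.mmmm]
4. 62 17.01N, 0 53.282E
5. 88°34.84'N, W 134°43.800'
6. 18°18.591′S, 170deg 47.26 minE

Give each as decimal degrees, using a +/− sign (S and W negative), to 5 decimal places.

Point 1:
  Latitude: degrees = first 2 digits = 49, minutes = 24.885; 49 + 24.885/60 = 49.414750
  N → positive
  λ: degrees = first 3 digits = 90, minutes = 55.714; 90 + 55.714/60 = 90.928567
  W ⇒ negate
Point 2:
  Lat: 42′ + 21.89″ = 42.36483′; 72 + 42.36483/60 = 72.706081
  N ⇒ keep positive
  Longitude: 2 + 14/60 + 37/3600 = 2.243611
  E → positive
Point 3:
  Lat: split at 2 digits → 45° and 51.96′; 45 + 51.96/60 = 45.866000
  N ⇒ keep positive
  λ: degrees = first 3 digits = 119, minutes = 4.6264; 119 + 4.6264/60 = 119.077107
  W → negative
Point 4:
  φ: 62 + 17.01/60 = 62.283500
  N → positive
  Longitude: 0 + 53.282/60 = 0.888033
  E ⇒ keep positive
Point 5:
  Latitude: 34.84′ = 0.580667°; total 88.580667
  N → positive
  Longitude: 134 + 43.8/60 = 134.730000
  W → negative
Point 6:
  φ: 18.591′ = 0.309850°; total 18.309850
  hemisphere S, so the sign is −
  Lon: 170 + 47.26/60 = 170.787667
  E ⇒ keep positive

1. 49.41475, -90.92857
2. 72.70608, 2.24361
3. 45.86600, -119.07711
4. 62.28350, 0.88803
5. 88.58067, -134.73000
6. -18.30985, 170.78767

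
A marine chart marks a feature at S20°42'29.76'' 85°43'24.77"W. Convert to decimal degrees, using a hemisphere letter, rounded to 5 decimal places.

Latitude: 20° + 42/60 + 29.76/3600 = 20 + 0.700000 + 0.008267 = 20.708267
λ: 43′ + 24.77″ = 43.41283′; 85 + 43.41283/60 = 85.723547

20.70827° S, 85.72355° W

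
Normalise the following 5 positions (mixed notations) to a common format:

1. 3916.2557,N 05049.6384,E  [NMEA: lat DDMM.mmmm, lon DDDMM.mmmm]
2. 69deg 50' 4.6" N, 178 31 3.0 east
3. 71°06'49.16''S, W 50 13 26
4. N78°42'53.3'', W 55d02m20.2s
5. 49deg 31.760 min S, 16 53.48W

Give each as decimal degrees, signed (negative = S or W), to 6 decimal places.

Point 1:
  φ: degrees = first 2 digits = 39, minutes = 16.2557; 39 + 16.2557/60 = 39.2709283
  N ⇒ keep positive
  λ: degrees = first 3 digits = 50, minutes = 49.6384; 50 + 49.6384/60 = 50.8273067
  E → positive
Point 2:
  Latitude: 69° + 50/60 + 4.6/3600 = 69 + 0.833333 + 0.001278 = 69.8346111
  N → positive
  Lon: 178 + 31/60 + 3/3600 = 178.5175000
  E → positive
Point 3:
  Latitude: 71° + 6/60 + 49.16/3600 = 71 + 0.100000 + 0.013656 = 71.1136556
  S → negative
  λ: 13′ + 26″ = 13.43333′; 50 + 13.43333/60 = 50.2238889
  W ⇒ negate
Point 4:
  φ: 78° + 42/60 + 53.3/3600 = 78 + 0.700000 + 0.014806 = 78.7148056
  N → positive
  Lon: 55° + 2/60 + 20.2/3600 = 55 + 0.033333 + 0.005611 = 55.0389444
  hemisphere W, so the sign is −
Point 5:
  Lat: 49 + 31.76/60 = 49.5293333
  hemisphere S, so the sign is −
  λ: 53.48′ = 0.891333°; total 16.8913333
  W ⇒ negate

1. 39.270928, 50.827307
2. 69.834611, 178.517500
3. -71.113656, -50.223889
4. 78.714806, -55.038944
5. -49.529333, -16.891333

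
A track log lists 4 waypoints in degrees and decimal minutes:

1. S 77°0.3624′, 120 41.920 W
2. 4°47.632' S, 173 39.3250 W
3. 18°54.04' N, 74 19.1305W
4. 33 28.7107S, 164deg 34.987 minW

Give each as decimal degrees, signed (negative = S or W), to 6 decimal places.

1. -77.006040, -120.698667
2. -4.793867, -173.655417
3. 18.900667, -74.318842
4. -33.478512, -164.583117

Point 1:
  φ: 0.3624′ = 0.006040°; total 77.0060400
  S → negative
  Longitude: 41.92′ = 0.698667°; total 120.6986667
  W ⇒ negate
Point 2:
  φ: 47.632′ = 0.793867°; total 4.7938667
  hemisphere S, so the sign is −
  Longitude: 173 + 39.325/60 = 173.6554167
  hemisphere W, so the sign is −
Point 3:
  φ: 18 + 54.04/60 = 18.9006667
  N ⇒ keep positive
  Longitude: 19.1305′ = 0.318842°; total 74.3188417
  hemisphere W, so the sign is −
Point 4:
  Latitude: 28.7107′ = 0.478512°; total 33.4785117
  S ⇒ negate
  Longitude: 34.987′ = 0.583117°; total 164.5831167
  hemisphere W, so the sign is −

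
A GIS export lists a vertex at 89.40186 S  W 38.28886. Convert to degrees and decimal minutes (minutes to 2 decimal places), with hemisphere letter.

Latitude: 89° + 0.401860 × 60 = 89° 24.1116′
λ: minutes = (38.288860 − 38) × 60 = 17.3316

89° 24.11′ S, 38° 17.33′ W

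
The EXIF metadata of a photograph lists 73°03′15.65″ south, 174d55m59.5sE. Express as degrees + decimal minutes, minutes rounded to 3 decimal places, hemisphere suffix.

Lat: 3 + 15.65/60 = 3.26083′
Lon: seconds/60 = 0.99167; minutes = 55 + 0.99167 = 55.99167

73° 3.261′ S, 174° 55.992′ E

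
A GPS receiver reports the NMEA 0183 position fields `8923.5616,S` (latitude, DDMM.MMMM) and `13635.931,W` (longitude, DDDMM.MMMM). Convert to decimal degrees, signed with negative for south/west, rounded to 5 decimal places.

φ: degrees = first 2 digits = 89, minutes = 23.5616; 89 + 23.5616/60 = 89.392693
S → negative
Longitude: degrees = first 3 digits = 136, minutes = 35.931; 136 + 35.931/60 = 136.598850
W ⇒ negate

-89.39269, -136.59885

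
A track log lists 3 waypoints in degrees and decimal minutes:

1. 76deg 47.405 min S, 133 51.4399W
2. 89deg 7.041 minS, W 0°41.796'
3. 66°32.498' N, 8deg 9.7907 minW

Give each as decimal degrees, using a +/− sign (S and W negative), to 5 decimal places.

1. -76.79008, -133.85733
2. -89.11735, -0.69660
3. 66.54163, -8.16318

Point 1:
  φ: 76 + 47.405/60 = 76.790083
  hemisphere S, so the sign is −
  Longitude: 133 + 51.4399/60 = 133.857332
  hemisphere W, so the sign is −
Point 2:
  φ: 7.041′ = 0.117350°; total 89.117350
  S ⇒ negate
  Lon: 41.796′ = 0.696600°; total 0.696600
  hemisphere W, so the sign is −
Point 3:
  φ: 32.498′ = 0.541633°; total 66.541633
  N ⇒ keep positive
  Lon: 9.7907′ = 0.163178°; total 8.163178
  hemisphere W, so the sign is −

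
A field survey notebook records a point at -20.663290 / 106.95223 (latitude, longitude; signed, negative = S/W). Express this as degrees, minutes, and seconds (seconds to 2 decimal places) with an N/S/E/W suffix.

20°39′47.84″ S, 106°57′8.03″ E

Latitude is negative → S; |value| = 20.663290
φ: 0.663290° → 39.79740′; 0.79740 × 60 = 47.8440″
λ: 0.952230 × 60 = 57.13380′ → 57′, remainder × 60 = 8.0280″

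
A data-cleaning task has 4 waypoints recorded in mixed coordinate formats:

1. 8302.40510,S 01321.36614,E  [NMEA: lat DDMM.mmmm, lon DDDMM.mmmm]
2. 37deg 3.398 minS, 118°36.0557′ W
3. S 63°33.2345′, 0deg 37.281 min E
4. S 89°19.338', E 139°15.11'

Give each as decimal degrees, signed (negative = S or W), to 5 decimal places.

1. -83.04009, 13.35610
2. -37.05663, -118.60093
3. -63.55391, 0.62135
4. -89.32230, 139.25183

Point 1:
  Lat: degrees = first 2 digits = 83, minutes = 2.4051; 83 + 2.4051/60 = 83.040085
  S → negative
  λ: split at 3 digits → 013° and 21.36614′; 13 + 21.36614/60 = 13.356102
  E ⇒ keep positive
Point 2:
  Latitude: 3.398′ = 0.056633°; total 37.056633
  hemisphere S, so the sign is −
  Lon: 36.0557′ = 0.600928°; total 118.600928
  W ⇒ negate
Point 3:
  φ: 33.2345′ = 0.553908°; total 63.553908
  S → negative
  λ: 0 + 37.281/60 = 0.621350
  E → positive
Point 4:
  φ: 19.338′ = 0.322300°; total 89.322300
  S ⇒ negate
  Lon: 15.11′ = 0.251833°; total 139.251833
  E → positive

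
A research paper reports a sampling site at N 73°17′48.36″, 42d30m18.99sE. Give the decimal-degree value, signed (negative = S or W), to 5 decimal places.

Lat: 17′ + 48.36″ = 17.80600′; 73 + 17.80600/60 = 73.296767
N ⇒ keep positive
Longitude: 42° + 30/60 + 18.99/3600 = 42 + 0.500000 + 0.005275 = 42.505275
E → positive

73.29677, 42.50528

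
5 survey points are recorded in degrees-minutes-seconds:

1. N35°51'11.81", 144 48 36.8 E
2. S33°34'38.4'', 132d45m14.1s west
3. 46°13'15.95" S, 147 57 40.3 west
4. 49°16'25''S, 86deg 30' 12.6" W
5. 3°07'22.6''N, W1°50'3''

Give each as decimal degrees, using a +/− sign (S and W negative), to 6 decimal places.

1. 35.853281, 144.810222
2. -33.577333, -132.753917
3. -46.221097, -147.961194
4. -49.273611, -86.503500
5. 3.122944, -1.834167

Point 1:
  Latitude: 35 + 51/60 + 11.81/3600 = 35.8532806
  N ⇒ keep positive
  Lon: 48′ + 36.8″ = 48.61333′; 144 + 48.61333/60 = 144.8102222
  E → positive
Point 2:
  Lat: 33 + 34/60 + 38.4/3600 = 33.5773333
  hemisphere S, so the sign is −
  λ: 132 + 45/60 + 14.1/3600 = 132.7539167
  W → negative
Point 3:
  φ: 46° + 13/60 + 15.95/3600 = 46 + 0.216667 + 0.004431 = 46.2210972
  hemisphere S, so the sign is −
  Longitude: 147 + 57/60 + 40.3/3600 = 147.9611944
  W → negative
Point 4:
  Lat: 49° + 16/60 + 25/3600 = 49 + 0.266667 + 0.006944 = 49.2736111
  S ⇒ negate
  Longitude: 86 + 30/60 + 12.6/3600 = 86.5035000
  W → negative
Point 5:
  φ: 3 + 7/60 + 22.6/3600 = 3.1229444
  N → positive
  Longitude: 1 + 50/60 + 3/3600 = 1.8341667
  hemisphere W, so the sign is −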